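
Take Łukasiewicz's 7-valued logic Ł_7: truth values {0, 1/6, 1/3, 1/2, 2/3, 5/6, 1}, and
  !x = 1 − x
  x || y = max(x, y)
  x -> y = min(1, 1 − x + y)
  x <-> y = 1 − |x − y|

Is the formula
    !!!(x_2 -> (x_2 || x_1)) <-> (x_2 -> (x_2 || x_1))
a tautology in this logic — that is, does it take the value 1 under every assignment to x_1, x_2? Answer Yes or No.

Counterexample: take x_1 = 0, x_2 = 0.
x_2 || x_1 = 0 || 0 = 0
x_2 -> (x_2 || x_1) = 0 -> 0 = 1
!(x_2 -> (x_2 || x_1)) = !1 = 0
!!(x_2 -> (x_2 || x_1)) = !0 = 1
!!!(x_2 -> (x_2 || x_1)) = !1 = 0
x_2 || x_1 = 0 || 0 = 0
x_2 -> (x_2 || x_1) = 0 -> 0 = 1
!!!(x_2 -> (x_2 || x_1)) <-> (x_2 -> (x_2 || x_1)) = 0 <-> 1 = 0
This gives 0 ≠ 1.

No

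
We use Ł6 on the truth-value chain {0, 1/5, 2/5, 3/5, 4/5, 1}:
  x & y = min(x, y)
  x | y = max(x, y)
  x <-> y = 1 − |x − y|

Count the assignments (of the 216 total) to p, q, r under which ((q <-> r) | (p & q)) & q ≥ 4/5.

44

value 1: 11 assignments (counts)
value 4/5: 33 assignments (counts)
value 3/5: 46 assignments
value 2/5: 48 assignments
value 1/5: 41 assignments
value 0: 37 assignments
So 44 of the 216 assignments meet the threshold.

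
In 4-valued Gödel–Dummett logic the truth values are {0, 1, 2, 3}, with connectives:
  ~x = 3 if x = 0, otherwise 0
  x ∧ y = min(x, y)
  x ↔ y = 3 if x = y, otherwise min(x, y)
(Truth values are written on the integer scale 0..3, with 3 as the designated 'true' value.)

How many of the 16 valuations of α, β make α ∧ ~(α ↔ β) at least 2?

2

α = 0, β = 0 ↦ 0  <
α = 0, β = 1 ↦ 0  <
α = 0, β = 2 ↦ 0  <
α = 0, β = 3 ↦ 0  <
α = 1, β = 0 ↦ 1  <
α = 1, β = 1 ↦ 0  <
α = 1, β = 2 ↦ 0  <
α = 1, β = 3 ↦ 0  <
α = 2, β = 0 ↦ 2  ≥
α = 2, β = 1 ↦ 0  <
α = 2, β = 2 ↦ 0  <
α = 2, β = 3 ↦ 0  <
α = 3, β = 0 ↦ 3  ≥
α = 3, β = 1 ↦ 0  <
α = 3, β = 2 ↦ 0  <
α = 3, β = 3 ↦ 0  <
So 2 of the 16 assignments meet the threshold.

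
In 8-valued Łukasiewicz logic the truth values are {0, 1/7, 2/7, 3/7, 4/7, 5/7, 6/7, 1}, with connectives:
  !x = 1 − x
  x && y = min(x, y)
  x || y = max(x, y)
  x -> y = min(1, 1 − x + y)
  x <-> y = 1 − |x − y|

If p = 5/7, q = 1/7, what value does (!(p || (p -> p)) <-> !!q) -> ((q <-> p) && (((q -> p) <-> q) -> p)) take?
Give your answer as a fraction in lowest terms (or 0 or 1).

p -> p = 5/7 -> 5/7 = 1
p || (p -> p) = 5/7 || 1 = 1
!(p || (p -> p)) = !1 = 0
!q = !1/7 = 6/7
!!q = !6/7 = 1/7
!(p || (p -> p)) <-> !!q = 0 <-> 1/7 = 6/7
q <-> p = 1/7 <-> 5/7 = 3/7
q -> p = 1/7 -> 5/7 = 1
(q -> p) <-> q = 1 <-> 1/7 = 1/7
((q -> p) <-> q) -> p = 1/7 -> 5/7 = 1
(q <-> p) && (((q -> p) <-> q) -> p) = 3/7 && 1 = 3/7
(!(p || (p -> p)) <-> !!q) -> ((q <-> p) && (((q -> p) <-> q) -> p)) = 6/7 -> 3/7 = 4/7

4/7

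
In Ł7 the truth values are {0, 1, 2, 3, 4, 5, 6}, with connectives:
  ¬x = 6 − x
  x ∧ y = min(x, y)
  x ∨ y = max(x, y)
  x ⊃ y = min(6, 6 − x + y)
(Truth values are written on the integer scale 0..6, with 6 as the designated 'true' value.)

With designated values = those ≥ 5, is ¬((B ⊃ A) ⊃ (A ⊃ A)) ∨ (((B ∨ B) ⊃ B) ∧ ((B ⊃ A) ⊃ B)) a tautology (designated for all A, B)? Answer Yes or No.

Counterexample: take A = 0, B = 0.
B ⊃ A = 0 ⊃ 0 = 6
A ⊃ A = 0 ⊃ 0 = 6
(B ⊃ A) ⊃ (A ⊃ A) = 6 ⊃ 6 = 6
¬((B ⊃ A) ⊃ (A ⊃ A)) = ¬6 = 0
B ∨ B = 0 ∨ 0 = 0
(B ∨ B) ⊃ B = 0 ⊃ 0 = 6
B ⊃ A = 0 ⊃ 0 = 6
(B ⊃ A) ⊃ B = 6 ⊃ 0 = 0
((B ∨ B) ⊃ B) ∧ ((B ⊃ A) ⊃ B) = 6 ∧ 0 = 0
¬((B ⊃ A) ⊃ (A ⊃ A)) ∨ (((B ∨ B) ⊃ B) ∧ ((B ⊃ A) ⊃ B)) = 0 ∨ 0 = 0
This gives 0, which is below 5.

No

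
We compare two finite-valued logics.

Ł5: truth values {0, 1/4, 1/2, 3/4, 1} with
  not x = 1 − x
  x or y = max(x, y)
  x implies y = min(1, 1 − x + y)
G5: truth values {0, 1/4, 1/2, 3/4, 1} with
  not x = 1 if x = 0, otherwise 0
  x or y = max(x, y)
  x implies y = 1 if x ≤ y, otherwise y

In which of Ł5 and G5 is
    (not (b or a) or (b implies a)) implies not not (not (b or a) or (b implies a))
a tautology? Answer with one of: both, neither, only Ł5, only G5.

both

In Ł5: every assignment gives 1 — tautology.
In G5: every assignment gives 1 — tautology.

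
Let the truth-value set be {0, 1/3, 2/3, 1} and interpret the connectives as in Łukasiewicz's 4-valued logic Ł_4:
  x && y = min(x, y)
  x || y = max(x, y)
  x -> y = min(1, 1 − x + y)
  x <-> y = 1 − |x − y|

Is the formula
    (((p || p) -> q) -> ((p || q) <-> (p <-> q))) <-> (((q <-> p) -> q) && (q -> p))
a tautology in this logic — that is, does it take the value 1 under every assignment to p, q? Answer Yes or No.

No

Counterexample: take p = 0, q = 2/3.
p || p = 0 || 0 = 0
(p || p) -> q = 0 -> 2/3 = 1
p || q = 0 || 2/3 = 2/3
p <-> q = 0 <-> 2/3 = 1/3
(p || q) <-> (p <-> q) = 2/3 <-> 1/3 = 2/3
((p || p) -> q) -> ((p || q) <-> (p <-> q)) = 1 -> 2/3 = 2/3
q <-> p = 2/3 <-> 0 = 1/3
(q <-> p) -> q = 1/3 -> 2/3 = 1
q -> p = 2/3 -> 0 = 1/3
((q <-> p) -> q) && (q -> p) = 1 && 1/3 = 1/3
(((p || p) -> q) -> ((p || q) <-> (p <-> q))) <-> (((q <-> p) -> q) && (q -> p)) = 2/3 <-> 1/3 = 2/3
This gives 2/3 ≠ 1.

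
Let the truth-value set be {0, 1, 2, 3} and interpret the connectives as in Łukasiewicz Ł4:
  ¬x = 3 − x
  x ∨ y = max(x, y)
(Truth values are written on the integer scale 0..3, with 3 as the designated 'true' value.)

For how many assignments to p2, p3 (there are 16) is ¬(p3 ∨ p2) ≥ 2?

4

p2 = 0, p3 = 0 ↦ 3  ≥
p2 = 0, p3 = 1 ↦ 2  ≥
p2 = 0, p3 = 2 ↦ 1  <
p2 = 0, p3 = 3 ↦ 0  <
p2 = 1, p3 = 0 ↦ 2  ≥
p2 = 1, p3 = 1 ↦ 2  ≥
p2 = 1, p3 = 2 ↦ 1  <
p2 = 1, p3 = 3 ↦ 0  <
p2 = 2, p3 = 0 ↦ 1  <
p2 = 2, p3 = 1 ↦ 1  <
p2 = 2, p3 = 2 ↦ 1  <
p2 = 2, p3 = 3 ↦ 0  <
p2 = 3, p3 = 0 ↦ 0  <
p2 = 3, p3 = 1 ↦ 0  <
p2 = 3, p3 = 2 ↦ 0  <
p2 = 3, p3 = 3 ↦ 0  <
So 4 of the 16 assignments meet the threshold.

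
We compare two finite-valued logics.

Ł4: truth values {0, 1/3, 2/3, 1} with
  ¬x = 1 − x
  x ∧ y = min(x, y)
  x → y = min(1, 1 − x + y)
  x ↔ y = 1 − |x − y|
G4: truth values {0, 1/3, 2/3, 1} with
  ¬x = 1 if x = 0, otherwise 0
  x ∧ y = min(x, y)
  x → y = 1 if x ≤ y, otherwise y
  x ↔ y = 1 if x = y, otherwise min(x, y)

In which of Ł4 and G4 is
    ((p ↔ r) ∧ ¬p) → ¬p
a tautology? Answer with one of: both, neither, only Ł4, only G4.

In Ł4: every assignment gives 1 — tautology.
In G4: every assignment gives 1 — tautology.

both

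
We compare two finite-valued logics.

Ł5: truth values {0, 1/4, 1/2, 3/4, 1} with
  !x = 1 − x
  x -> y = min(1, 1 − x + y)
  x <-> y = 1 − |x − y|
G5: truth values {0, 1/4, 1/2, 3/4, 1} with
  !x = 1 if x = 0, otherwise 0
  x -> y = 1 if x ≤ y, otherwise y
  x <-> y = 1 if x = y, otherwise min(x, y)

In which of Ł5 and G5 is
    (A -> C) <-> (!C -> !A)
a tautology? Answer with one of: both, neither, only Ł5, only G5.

only Ł5

In Ł5: every assignment gives 1 — tautology.
In G5: at A = 1/2, C = 1/4 the value is 1/4 — not a tautology.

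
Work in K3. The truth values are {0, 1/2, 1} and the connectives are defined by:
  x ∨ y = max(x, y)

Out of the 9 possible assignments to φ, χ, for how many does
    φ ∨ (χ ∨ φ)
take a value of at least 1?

5

φ = 0, χ = 0 ↦ 0  <
φ = 0, χ = 1/2 ↦ 1/2  <
φ = 0, χ = 1 ↦ 1  ≥
φ = 1/2, χ = 0 ↦ 1/2  <
φ = 1/2, χ = 1/2 ↦ 1/2  <
φ = 1/2, χ = 1 ↦ 1  ≥
φ = 1, χ = 0 ↦ 1  ≥
φ = 1, χ = 1/2 ↦ 1  ≥
φ = 1, χ = 1 ↦ 1  ≥
So 5 of the 9 assignments meet the threshold.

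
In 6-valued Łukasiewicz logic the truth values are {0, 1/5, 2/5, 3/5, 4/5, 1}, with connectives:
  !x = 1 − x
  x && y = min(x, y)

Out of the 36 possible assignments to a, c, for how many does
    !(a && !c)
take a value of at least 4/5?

20

value 1: 11 assignments (counts)
value 4/5: 9 assignments (counts)
value 3/5: 7 assignments
value 2/5: 5 assignments
value 1/5: 3 assignments
value 0: 1 assignment
So 20 of the 36 assignments meet the threshold.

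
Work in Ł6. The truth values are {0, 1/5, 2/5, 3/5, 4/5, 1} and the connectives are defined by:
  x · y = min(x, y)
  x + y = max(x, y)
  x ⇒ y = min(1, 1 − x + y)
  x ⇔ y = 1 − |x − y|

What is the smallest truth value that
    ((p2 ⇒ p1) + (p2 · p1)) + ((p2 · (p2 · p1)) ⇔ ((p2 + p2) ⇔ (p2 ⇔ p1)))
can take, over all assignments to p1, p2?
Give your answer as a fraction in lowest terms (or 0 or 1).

Take p1 = 0, p2 = 3/5:
p2 ⇒ p1 = 3/5 ⇒ 0 = 2/5
p2 · p1 = 3/5 · 0 = 0
(p2 ⇒ p1) + (p2 · p1) = 2/5 + 0 = 2/5
p2 · p1 = 3/5 · 0 = 0
p2 · (p2 · p1) = 3/5 · 0 = 0
p2 + p2 = 3/5 + 3/5 = 3/5
p2 ⇔ p1 = 3/5 ⇔ 0 = 2/5
(p2 + p2) ⇔ (p2 ⇔ p1) = 3/5 ⇔ 2/5 = 4/5
(p2 · (p2 · p1)) ⇔ ((p2 + p2) ⇔ (p2 ⇔ p1)) = 0 ⇔ 4/5 = 1/5
((p2 ⇒ p1) + (p2 · p1)) + ((p2 · (p2 · p1)) ⇔ ((p2 + p2) ⇔ (p2 ⇔ p1))) = 2/5 + 1/5 = 2/5
No assignment yields a value below 2/5, so this is the minimum.

2/5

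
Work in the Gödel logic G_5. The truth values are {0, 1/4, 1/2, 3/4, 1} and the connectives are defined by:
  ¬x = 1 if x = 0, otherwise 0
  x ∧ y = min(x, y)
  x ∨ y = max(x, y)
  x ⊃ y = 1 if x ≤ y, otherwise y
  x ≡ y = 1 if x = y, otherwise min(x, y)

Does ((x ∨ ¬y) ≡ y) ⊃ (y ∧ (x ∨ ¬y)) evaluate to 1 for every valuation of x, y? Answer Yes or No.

No

Counterexample: take x = 1/4, y = 1/4.
¬y = ¬1/4 = 0
x ∨ ¬y = 1/4 ∨ 0 = 1/4
(x ∨ ¬y) ≡ y = 1/4 ≡ 1/4 = 1
¬y = ¬1/4 = 0
x ∨ ¬y = 1/4 ∨ 0 = 1/4
y ∧ (x ∨ ¬y) = 1/4 ∧ 1/4 = 1/4
((x ∨ ¬y) ≡ y) ⊃ (y ∧ (x ∨ ¬y)) = 1 ⊃ 1/4 = 1/4
This gives 1/4 ≠ 1.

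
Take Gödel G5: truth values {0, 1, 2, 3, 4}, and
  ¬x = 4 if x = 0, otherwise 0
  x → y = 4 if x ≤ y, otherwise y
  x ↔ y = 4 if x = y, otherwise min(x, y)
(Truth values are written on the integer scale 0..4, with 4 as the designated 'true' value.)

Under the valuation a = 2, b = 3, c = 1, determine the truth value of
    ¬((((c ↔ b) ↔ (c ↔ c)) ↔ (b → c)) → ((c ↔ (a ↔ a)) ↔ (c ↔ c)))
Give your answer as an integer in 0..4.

c ↔ b = 1 ↔ 3 = 1
c ↔ c = 1 ↔ 1 = 4
(c ↔ b) ↔ (c ↔ c) = 1 ↔ 4 = 1
b → c = 3 → 1 = 1
((c ↔ b) ↔ (c ↔ c)) ↔ (b → c) = 1 ↔ 1 = 4
a ↔ a = 2 ↔ 2 = 4
c ↔ (a ↔ a) = 1 ↔ 4 = 1
c ↔ c = 1 ↔ 1 = 4
(c ↔ (a ↔ a)) ↔ (c ↔ c) = 1 ↔ 4 = 1
(((c ↔ b) ↔ (c ↔ c)) ↔ (b → c)) → ((c ↔ (a ↔ a)) ↔ (c ↔ c)) = 4 → 1 = 1
¬((((c ↔ b) ↔ (c ↔ c)) ↔ (b → c)) → ((c ↔ (a ↔ a)) ↔ (c ↔ c))) = ¬1 = 0

0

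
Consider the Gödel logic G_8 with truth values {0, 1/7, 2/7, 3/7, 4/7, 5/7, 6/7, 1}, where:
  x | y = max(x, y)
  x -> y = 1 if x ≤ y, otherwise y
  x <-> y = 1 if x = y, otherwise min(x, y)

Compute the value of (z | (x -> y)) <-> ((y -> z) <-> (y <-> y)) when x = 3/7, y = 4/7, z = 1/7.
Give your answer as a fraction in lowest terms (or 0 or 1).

1/7

x -> y = 3/7 -> 4/7 = 1
z | (x -> y) = 1/7 | 1 = 1
y -> z = 4/7 -> 1/7 = 1/7
y <-> y = 4/7 <-> 4/7 = 1
(y -> z) <-> (y <-> y) = 1/7 <-> 1 = 1/7
(z | (x -> y)) <-> ((y -> z) <-> (y <-> y)) = 1 <-> 1/7 = 1/7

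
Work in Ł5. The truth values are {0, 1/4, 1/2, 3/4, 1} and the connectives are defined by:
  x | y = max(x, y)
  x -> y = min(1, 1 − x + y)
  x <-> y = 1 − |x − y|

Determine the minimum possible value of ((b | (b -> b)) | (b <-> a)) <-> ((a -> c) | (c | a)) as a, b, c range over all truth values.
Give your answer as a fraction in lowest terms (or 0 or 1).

Take a = 1/2, b = 0, c = 0:
b -> b = 0 -> 0 = 1
b | (b -> b) = 0 | 1 = 1
b <-> a = 0 <-> 1/2 = 1/2
(b | (b -> b)) | (b <-> a) = 1 | 1/2 = 1
a -> c = 1/2 -> 0 = 1/2
c | a = 0 | 1/2 = 1/2
(a -> c) | (c | a) = 1/2 | 1/2 = 1/2
((b | (b -> b)) | (b <-> a)) <-> ((a -> c) | (c | a)) = 1 <-> 1/2 = 1/2
No assignment yields a value below 1/2, so this is the minimum.

1/2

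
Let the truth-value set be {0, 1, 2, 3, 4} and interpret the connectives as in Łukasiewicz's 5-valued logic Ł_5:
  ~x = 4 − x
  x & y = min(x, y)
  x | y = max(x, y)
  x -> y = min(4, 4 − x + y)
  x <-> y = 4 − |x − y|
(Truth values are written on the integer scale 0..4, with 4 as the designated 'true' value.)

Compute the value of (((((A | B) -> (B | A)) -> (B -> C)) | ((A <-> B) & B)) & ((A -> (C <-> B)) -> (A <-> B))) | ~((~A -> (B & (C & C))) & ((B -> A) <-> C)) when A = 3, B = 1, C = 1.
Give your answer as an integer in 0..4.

3

A | B = 3 | 1 = 3
B | A = 1 | 3 = 3
(A | B) -> (B | A) = 3 -> 3 = 4
B -> C = 1 -> 1 = 4
((A | B) -> (B | A)) -> (B -> C) = 4 -> 4 = 4
A <-> B = 3 <-> 1 = 2
(A <-> B) & B = 2 & 1 = 1
(((A | B) -> (B | A)) -> (B -> C)) | ((A <-> B) & B) = 4 | 1 = 4
C <-> B = 1 <-> 1 = 4
A -> (C <-> B) = 3 -> 4 = 4
A <-> B = 3 <-> 1 = 2
(A -> (C <-> B)) -> (A <-> B) = 4 -> 2 = 2
((((A | B) -> (B | A)) -> (B -> C)) | ((A <-> B) & B)) & ((A -> (C <-> B)) -> (A <-> B)) = 4 & 2 = 2
~A = ~3 = 1
C & C = 1 & 1 = 1
B & (C & C) = 1 & 1 = 1
~A -> (B & (C & C)) = 1 -> 1 = 4
B -> A = 1 -> 3 = 4
(B -> A) <-> C = 4 <-> 1 = 1
(~A -> (B & (C & C))) & ((B -> A) <-> C) = 4 & 1 = 1
~((~A -> (B & (C & C))) & ((B -> A) <-> C)) = ~1 = 3
(((((A | B) -> (B | A)) -> (B -> C)) | ((A <-> B) & B)) & ((A -> (C <-> B)) -> (A <-> B))) | ~((~A -> (B & (C & C))) & ((B -> A) <-> C)) = 2 | 3 = 3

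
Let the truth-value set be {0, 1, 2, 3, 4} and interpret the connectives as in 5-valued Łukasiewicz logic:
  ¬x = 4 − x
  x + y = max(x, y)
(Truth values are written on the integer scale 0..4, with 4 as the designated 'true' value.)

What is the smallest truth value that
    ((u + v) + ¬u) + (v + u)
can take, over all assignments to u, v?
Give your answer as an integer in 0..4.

Take u = 2, v = 0:
u + v = 2 + 0 = 2
¬u = ¬2 = 2
(u + v) + ¬u = 2 + 2 = 2
v + u = 0 + 2 = 2
((u + v) + ¬u) + (v + u) = 2 + 2 = 2
No assignment yields a value below 2, so this is the minimum.

2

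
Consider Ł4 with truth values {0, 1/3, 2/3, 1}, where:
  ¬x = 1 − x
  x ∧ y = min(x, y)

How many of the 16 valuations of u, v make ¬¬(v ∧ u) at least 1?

1

u = 0, v = 0 ↦ 0  <
u = 0, v = 1/3 ↦ 0  <
u = 0, v = 2/3 ↦ 0  <
u = 0, v = 1 ↦ 0  <
u = 1/3, v = 0 ↦ 0  <
u = 1/3, v = 1/3 ↦ 1/3  <
u = 1/3, v = 2/3 ↦ 1/3  <
u = 1/3, v = 1 ↦ 1/3  <
u = 2/3, v = 0 ↦ 0  <
u = 2/3, v = 1/3 ↦ 1/3  <
u = 2/3, v = 2/3 ↦ 2/3  <
u = 2/3, v = 1 ↦ 2/3  <
u = 1, v = 0 ↦ 0  <
u = 1, v = 1/3 ↦ 1/3  <
u = 1, v = 2/3 ↦ 2/3  <
u = 1, v = 1 ↦ 1  ≥
So 1 of the 16 assignments meets the threshold.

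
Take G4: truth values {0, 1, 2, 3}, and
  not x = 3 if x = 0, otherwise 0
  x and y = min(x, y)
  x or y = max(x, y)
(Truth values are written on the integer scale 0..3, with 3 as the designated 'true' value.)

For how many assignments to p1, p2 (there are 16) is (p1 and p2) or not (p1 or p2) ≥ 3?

p1 = 0, p2 = 0 ↦ 3  ≥
p1 = 0, p2 = 1 ↦ 0  <
p1 = 0, p2 = 2 ↦ 0  <
p1 = 0, p2 = 3 ↦ 0  <
p1 = 1, p2 = 0 ↦ 0  <
p1 = 1, p2 = 1 ↦ 1  <
p1 = 1, p2 = 2 ↦ 1  <
p1 = 1, p2 = 3 ↦ 1  <
p1 = 2, p2 = 0 ↦ 0  <
p1 = 2, p2 = 1 ↦ 1  <
p1 = 2, p2 = 2 ↦ 2  <
p1 = 2, p2 = 3 ↦ 2  <
p1 = 3, p2 = 0 ↦ 0  <
p1 = 3, p2 = 1 ↦ 1  <
p1 = 3, p2 = 2 ↦ 2  <
p1 = 3, p2 = 3 ↦ 3  ≥
So 2 of the 16 assignments meet the threshold.

2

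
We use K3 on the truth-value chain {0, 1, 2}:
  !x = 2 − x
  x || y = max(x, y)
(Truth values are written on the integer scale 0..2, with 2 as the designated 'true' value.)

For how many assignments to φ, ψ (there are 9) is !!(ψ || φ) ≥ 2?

φ = 0, ψ = 0 ↦ 0  <
φ = 0, ψ = 1 ↦ 1  <
φ = 0, ψ = 2 ↦ 2  ≥
φ = 1, ψ = 0 ↦ 1  <
φ = 1, ψ = 1 ↦ 1  <
φ = 1, ψ = 2 ↦ 2  ≥
φ = 2, ψ = 0 ↦ 2  ≥
φ = 2, ψ = 1 ↦ 2  ≥
φ = 2, ψ = 2 ↦ 2  ≥
So 5 of the 9 assignments meet the threshold.

5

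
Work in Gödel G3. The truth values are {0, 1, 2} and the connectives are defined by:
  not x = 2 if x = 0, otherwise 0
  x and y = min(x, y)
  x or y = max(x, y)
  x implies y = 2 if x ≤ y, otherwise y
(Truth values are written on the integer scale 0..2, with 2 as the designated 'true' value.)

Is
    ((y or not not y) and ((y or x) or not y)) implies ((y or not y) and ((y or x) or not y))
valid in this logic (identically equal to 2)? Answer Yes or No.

Counterexample: take x = 2, y = 1.
not y = not 1 = 0
not not y = not 0 = 2
y or not not y = 1 or 2 = 2
y or x = 1 or 2 = 2
not y = not 1 = 0
(y or x) or not y = 2 or 0 = 2
(y or not not y) and ((y or x) or not y) = 2 and 2 = 2
not y = not 1 = 0
y or not y = 1 or 0 = 1
y or x = 1 or 2 = 2
not y = not 1 = 0
(y or x) or not y = 2 or 0 = 2
(y or not y) and ((y or x) or not y) = 1 and 2 = 1
((y or not not y) and ((y or x) or not y)) implies ((y or not y) and ((y or x) or not y)) = 2 implies 1 = 1
This gives 1 ≠ 2.

No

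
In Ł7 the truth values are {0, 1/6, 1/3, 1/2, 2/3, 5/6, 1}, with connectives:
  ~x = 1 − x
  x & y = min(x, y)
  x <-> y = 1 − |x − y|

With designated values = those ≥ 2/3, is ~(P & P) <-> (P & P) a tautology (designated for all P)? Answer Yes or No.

No

Counterexample: take P = 0.
P & P = 0 & 0 = 0
~(P & P) = ~0 = 1
P & P = 0 & 0 = 0
~(P & P) <-> (P & P) = 1 <-> 0 = 0
This gives 0, which is below 2/3.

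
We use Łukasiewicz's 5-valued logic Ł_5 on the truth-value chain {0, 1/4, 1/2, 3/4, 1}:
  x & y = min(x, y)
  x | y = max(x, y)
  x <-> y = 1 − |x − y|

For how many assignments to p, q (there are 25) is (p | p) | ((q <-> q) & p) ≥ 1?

value 1: 5 assignments (counts)
value 3/4: 5 assignments
value 1/2: 5 assignments
value 1/4: 5 assignments
value 0: 5 assignments
So 5 of the 25 assignments meet the threshold.

5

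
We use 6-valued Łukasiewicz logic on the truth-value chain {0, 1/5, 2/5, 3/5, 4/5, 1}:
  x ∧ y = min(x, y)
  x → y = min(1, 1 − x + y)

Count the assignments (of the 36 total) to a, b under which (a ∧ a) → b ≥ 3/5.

value 1: 21 assignments (counts)
value 4/5: 5 assignments (counts)
value 3/5: 4 assignments (counts)
value 2/5: 3 assignments
value 1/5: 2 assignments
value 0: 1 assignment
So 30 of the 36 assignments meet the threshold.

30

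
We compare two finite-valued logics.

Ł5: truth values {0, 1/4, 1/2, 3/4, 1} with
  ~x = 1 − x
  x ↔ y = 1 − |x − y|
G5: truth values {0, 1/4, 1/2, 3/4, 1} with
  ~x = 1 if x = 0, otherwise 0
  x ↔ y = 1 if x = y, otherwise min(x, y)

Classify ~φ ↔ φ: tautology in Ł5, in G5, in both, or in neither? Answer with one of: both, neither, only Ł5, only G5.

In Ł5: at φ = 0 the value is 0 — not a tautology.
In G5: at φ = 0 the value is 0 — not a tautology.

neither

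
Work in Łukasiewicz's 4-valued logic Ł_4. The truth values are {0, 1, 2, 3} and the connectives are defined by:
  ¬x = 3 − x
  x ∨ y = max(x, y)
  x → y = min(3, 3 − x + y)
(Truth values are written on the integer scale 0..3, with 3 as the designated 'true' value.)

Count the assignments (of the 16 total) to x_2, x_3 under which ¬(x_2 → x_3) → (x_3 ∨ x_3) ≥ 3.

x_2 = 0, x_3 = 0 ↦ 3  ≥
x_2 = 0, x_3 = 1 ↦ 3  ≥
x_2 = 0, x_3 = 2 ↦ 3  ≥
x_2 = 0, x_3 = 3 ↦ 3  ≥
x_2 = 1, x_3 = 0 ↦ 2  <
x_2 = 1, x_3 = 1 ↦ 3  ≥
x_2 = 1, x_3 = 2 ↦ 3  ≥
x_2 = 1, x_3 = 3 ↦ 3  ≥
x_2 = 2, x_3 = 0 ↦ 1  <
x_2 = 2, x_3 = 1 ↦ 3  ≥
x_2 = 2, x_3 = 2 ↦ 3  ≥
x_2 = 2, x_3 = 3 ↦ 3  ≥
x_2 = 3, x_3 = 0 ↦ 0  <
x_2 = 3, x_3 = 1 ↦ 2  <
x_2 = 3, x_3 = 2 ↦ 3  ≥
x_2 = 3, x_3 = 3 ↦ 3  ≥
So 12 of the 16 assignments meet the threshold.

12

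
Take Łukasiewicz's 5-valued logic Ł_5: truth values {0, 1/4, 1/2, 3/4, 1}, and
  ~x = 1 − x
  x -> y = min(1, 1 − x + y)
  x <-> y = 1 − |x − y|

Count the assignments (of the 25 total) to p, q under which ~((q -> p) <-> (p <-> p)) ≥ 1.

value 1: 1 assignment (counts)
value 3/4: 2 assignments
value 1/2: 3 assignments
value 1/4: 4 assignments
value 0: 15 assignments
So 1 of the 25 assignments meets the threshold.

1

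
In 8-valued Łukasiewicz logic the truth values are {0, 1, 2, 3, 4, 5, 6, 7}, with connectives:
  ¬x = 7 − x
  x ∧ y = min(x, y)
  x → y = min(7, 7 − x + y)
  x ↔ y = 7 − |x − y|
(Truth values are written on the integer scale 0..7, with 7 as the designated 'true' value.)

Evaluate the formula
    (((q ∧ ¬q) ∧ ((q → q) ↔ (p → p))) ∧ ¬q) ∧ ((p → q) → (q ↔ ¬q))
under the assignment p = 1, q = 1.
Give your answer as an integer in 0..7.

1

¬q = ¬1 = 6
q ∧ ¬q = 1 ∧ 6 = 1
q → q = 1 → 1 = 7
p → p = 1 → 1 = 7
(q → q) ↔ (p → p) = 7 ↔ 7 = 7
(q ∧ ¬q) ∧ ((q → q) ↔ (p → p)) = 1 ∧ 7 = 1
¬q = ¬1 = 6
((q ∧ ¬q) ∧ ((q → q) ↔ (p → p))) ∧ ¬q = 1 ∧ 6 = 1
p → q = 1 → 1 = 7
¬q = ¬1 = 6
q ↔ ¬q = 1 ↔ 6 = 2
(p → q) → (q ↔ ¬q) = 7 → 2 = 2
(((q ∧ ¬q) ∧ ((q → q) ↔ (p → p))) ∧ ¬q) ∧ ((p → q) → (q ↔ ¬q)) = 1 ∧ 2 = 1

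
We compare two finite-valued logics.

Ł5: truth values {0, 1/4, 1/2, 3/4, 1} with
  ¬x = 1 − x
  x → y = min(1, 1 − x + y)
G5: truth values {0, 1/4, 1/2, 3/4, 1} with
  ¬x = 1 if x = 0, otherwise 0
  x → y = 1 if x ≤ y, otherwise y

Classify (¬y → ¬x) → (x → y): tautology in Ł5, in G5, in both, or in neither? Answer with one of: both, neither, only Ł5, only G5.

In Ł5: every assignment gives 1 — tautology.
In G5: at x = 1/2, y = 1/4 the value is 1/4 — not a tautology.

only Ł5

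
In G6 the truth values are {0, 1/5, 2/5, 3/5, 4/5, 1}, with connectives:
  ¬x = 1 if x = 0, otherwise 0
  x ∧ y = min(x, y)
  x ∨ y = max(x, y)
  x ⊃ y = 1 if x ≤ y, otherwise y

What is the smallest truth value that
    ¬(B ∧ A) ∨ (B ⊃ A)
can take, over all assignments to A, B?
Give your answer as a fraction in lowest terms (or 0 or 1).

Take A = 1/5, B = 2/5:
B ∧ A = 2/5 ∧ 1/5 = 1/5
¬(B ∧ A) = ¬1/5 = 0
B ⊃ A = 2/5 ⊃ 1/5 = 1/5
¬(B ∧ A) ∨ (B ⊃ A) = 0 ∨ 1/5 = 1/5
No assignment yields a value below 1/5, so this is the minimum.

1/5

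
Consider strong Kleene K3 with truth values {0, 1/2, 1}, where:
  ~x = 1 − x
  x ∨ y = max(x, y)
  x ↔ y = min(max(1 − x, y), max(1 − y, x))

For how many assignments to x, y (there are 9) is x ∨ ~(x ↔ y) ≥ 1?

4

x = 0, y = 0 ↦ 0  <
x = 0, y = 1/2 ↦ 1/2  <
x = 0, y = 1 ↦ 1  ≥
x = 1/2, y = 0 ↦ 1/2  <
x = 1/2, y = 1/2 ↦ 1/2  <
x = 1/2, y = 1 ↦ 1/2  <
x = 1, y = 0 ↦ 1  ≥
x = 1, y = 1/2 ↦ 1  ≥
x = 1, y = 1 ↦ 1  ≥
So 4 of the 9 assignments meet the threshold.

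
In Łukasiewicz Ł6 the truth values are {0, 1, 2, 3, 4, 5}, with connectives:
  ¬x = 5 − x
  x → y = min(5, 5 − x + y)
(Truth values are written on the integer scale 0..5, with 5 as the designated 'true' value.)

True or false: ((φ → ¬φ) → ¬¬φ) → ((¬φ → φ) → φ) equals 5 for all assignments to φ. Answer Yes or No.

Counterexample: take φ = 3.
¬φ = ¬3 = 2
φ → ¬φ = 3 → 2 = 4
¬¬φ = ¬2 = 3
(φ → ¬φ) → ¬¬φ = 4 → 3 = 4
¬φ = ¬3 = 2
¬φ → φ = 2 → 3 = 5
(¬φ → φ) → φ = 5 → 3 = 3
((φ → ¬φ) → ¬¬φ) → ((¬φ → φ) → φ) = 4 → 3 = 4
This gives 4 ≠ 5.

No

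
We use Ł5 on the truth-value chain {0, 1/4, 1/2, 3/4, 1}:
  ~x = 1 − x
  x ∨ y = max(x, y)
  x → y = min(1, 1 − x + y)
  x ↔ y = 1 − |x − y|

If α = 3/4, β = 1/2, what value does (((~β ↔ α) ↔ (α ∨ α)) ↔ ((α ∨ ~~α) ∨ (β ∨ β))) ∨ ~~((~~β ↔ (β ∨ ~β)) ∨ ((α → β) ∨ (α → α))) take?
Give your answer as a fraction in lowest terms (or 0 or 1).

1

~β = ~1/2 = 1/2
~β ↔ α = 1/2 ↔ 3/4 = 3/4
α ∨ α = 3/4 ∨ 3/4 = 3/4
(~β ↔ α) ↔ (α ∨ α) = 3/4 ↔ 3/4 = 1
~α = ~3/4 = 1/4
~~α = ~1/4 = 3/4
α ∨ ~~α = 3/4 ∨ 3/4 = 3/4
β ∨ β = 1/2 ∨ 1/2 = 1/2
(α ∨ ~~α) ∨ (β ∨ β) = 3/4 ∨ 1/2 = 3/4
((~β ↔ α) ↔ (α ∨ α)) ↔ ((α ∨ ~~α) ∨ (β ∨ β)) = 1 ↔ 3/4 = 3/4
~β = ~1/2 = 1/2
~~β = ~1/2 = 1/2
~β = ~1/2 = 1/2
β ∨ ~β = 1/2 ∨ 1/2 = 1/2
~~β ↔ (β ∨ ~β) = 1/2 ↔ 1/2 = 1
α → β = 3/4 → 1/2 = 3/4
α → α = 3/4 → 3/4 = 1
(α → β) ∨ (α → α) = 3/4 ∨ 1 = 1
(~~β ↔ (β ∨ ~β)) ∨ ((α → β) ∨ (α → α)) = 1 ∨ 1 = 1
~((~~β ↔ (β ∨ ~β)) ∨ ((α → β) ∨ (α → α))) = ~1 = 0
~~((~~β ↔ (β ∨ ~β)) ∨ ((α → β) ∨ (α → α))) = ~0 = 1
(((~β ↔ α) ↔ (α ∨ α)) ↔ ((α ∨ ~~α) ∨ (β ∨ β))) ∨ ~~((~~β ↔ (β ∨ ~β)) ∨ ((α → β) ∨ (α → α))) = 3/4 ∨ 1 = 1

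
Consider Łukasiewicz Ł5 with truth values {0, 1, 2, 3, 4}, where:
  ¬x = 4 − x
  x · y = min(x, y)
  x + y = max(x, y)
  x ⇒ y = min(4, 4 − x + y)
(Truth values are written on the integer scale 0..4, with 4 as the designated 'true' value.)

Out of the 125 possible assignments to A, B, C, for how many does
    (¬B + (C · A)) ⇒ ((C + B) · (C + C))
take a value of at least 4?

75

value 4: 75 assignments (counts)
value 3: 20 assignments
value 2: 15 assignments
value 1: 10 assignments
value 0: 5 assignments
So 75 of the 125 assignments meet the threshold.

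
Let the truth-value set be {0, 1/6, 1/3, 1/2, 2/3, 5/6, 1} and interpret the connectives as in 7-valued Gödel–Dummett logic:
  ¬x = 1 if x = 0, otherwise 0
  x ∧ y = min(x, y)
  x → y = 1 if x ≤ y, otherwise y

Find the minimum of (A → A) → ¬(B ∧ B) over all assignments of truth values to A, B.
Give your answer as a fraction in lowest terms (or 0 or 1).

Take A = 0, B = 1/6:
A → A = 0 → 0 = 1
B ∧ B = 1/6 ∧ 1/6 = 1/6
¬(B ∧ B) = ¬1/6 = 0
(A → A) → ¬(B ∧ B) = 1 → 0 = 0
No assignment yields a value below 0, so this is the minimum.

0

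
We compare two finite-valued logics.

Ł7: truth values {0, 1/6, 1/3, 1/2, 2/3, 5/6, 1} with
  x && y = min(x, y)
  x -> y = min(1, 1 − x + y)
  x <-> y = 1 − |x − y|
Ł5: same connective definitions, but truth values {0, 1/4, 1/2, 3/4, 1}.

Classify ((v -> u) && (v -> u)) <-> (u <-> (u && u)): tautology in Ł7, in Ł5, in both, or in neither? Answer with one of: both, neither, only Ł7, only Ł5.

In Ł7: at u = 0, v = 1/6 the value is 5/6 — not a tautology.
In Ł5: at u = 0, v = 1/4 the value is 3/4 — not a tautology.

neither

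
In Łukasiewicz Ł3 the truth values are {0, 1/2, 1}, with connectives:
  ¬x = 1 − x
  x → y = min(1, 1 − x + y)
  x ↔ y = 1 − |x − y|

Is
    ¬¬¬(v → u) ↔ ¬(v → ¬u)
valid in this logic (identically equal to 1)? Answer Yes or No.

No

Counterexample: take u = 0, v = 1/2.
v → u = 1/2 → 0 = 1/2
¬(v → u) = ¬1/2 = 1/2
¬¬(v → u) = ¬1/2 = 1/2
¬¬¬(v → u) = ¬1/2 = 1/2
¬u = ¬0 = 1
v → ¬u = 1/2 → 1 = 1
¬(v → ¬u) = ¬1 = 0
¬¬¬(v → u) ↔ ¬(v → ¬u) = 1/2 ↔ 0 = 1/2
This gives 1/2 ≠ 1.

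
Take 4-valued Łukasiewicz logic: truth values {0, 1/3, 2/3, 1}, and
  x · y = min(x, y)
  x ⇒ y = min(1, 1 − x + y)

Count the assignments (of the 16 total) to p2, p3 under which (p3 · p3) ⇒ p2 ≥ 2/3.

p2 = 0, p3 = 0 ↦ 1  ≥
p2 = 0, p3 = 1/3 ↦ 2/3  ≥
p2 = 0, p3 = 2/3 ↦ 1/3  <
p2 = 0, p3 = 1 ↦ 0  <
p2 = 1/3, p3 = 0 ↦ 1  ≥
p2 = 1/3, p3 = 1/3 ↦ 1  ≥
p2 = 1/3, p3 = 2/3 ↦ 2/3  ≥
p2 = 1/3, p3 = 1 ↦ 1/3  <
p2 = 2/3, p3 = 0 ↦ 1  ≥
p2 = 2/3, p3 = 1/3 ↦ 1  ≥
p2 = 2/3, p3 = 2/3 ↦ 1  ≥
p2 = 2/3, p3 = 1 ↦ 2/3  ≥
p2 = 1, p3 = 0 ↦ 1  ≥
p2 = 1, p3 = 1/3 ↦ 1  ≥
p2 = 1, p3 = 2/3 ↦ 1  ≥
p2 = 1, p3 = 1 ↦ 1  ≥
So 13 of the 16 assignments meet the threshold.

13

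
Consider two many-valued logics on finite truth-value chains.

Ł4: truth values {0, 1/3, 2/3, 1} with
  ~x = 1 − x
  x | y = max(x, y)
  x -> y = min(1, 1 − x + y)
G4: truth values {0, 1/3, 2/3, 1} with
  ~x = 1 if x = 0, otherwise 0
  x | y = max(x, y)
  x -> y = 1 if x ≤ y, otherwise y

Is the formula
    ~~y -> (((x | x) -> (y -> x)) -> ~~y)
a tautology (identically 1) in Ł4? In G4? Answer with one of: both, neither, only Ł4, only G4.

In Ł4: every assignment gives 1 — tautology.
In G4: every assignment gives 1 — tautology.

both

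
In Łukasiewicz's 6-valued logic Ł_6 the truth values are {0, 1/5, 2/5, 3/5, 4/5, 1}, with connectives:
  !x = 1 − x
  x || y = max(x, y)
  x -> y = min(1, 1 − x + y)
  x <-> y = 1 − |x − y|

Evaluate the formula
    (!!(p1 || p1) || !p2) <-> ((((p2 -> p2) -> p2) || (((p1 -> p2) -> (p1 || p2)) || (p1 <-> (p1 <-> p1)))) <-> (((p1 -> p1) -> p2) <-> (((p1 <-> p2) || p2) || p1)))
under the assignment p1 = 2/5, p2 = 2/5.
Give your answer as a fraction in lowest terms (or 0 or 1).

3/5

p1 || p1 = 2/5 || 2/5 = 2/5
!(p1 || p1) = !2/5 = 3/5
!!(p1 || p1) = !3/5 = 2/5
!p2 = !2/5 = 3/5
!!(p1 || p1) || !p2 = 2/5 || 3/5 = 3/5
p2 -> p2 = 2/5 -> 2/5 = 1
(p2 -> p2) -> p2 = 1 -> 2/5 = 2/5
p1 -> p2 = 2/5 -> 2/5 = 1
p1 || p2 = 2/5 || 2/5 = 2/5
(p1 -> p2) -> (p1 || p2) = 1 -> 2/5 = 2/5
p1 <-> p1 = 2/5 <-> 2/5 = 1
p1 <-> (p1 <-> p1) = 2/5 <-> 1 = 2/5
((p1 -> p2) -> (p1 || p2)) || (p1 <-> (p1 <-> p1)) = 2/5 || 2/5 = 2/5
((p2 -> p2) -> p2) || (((p1 -> p2) -> (p1 || p2)) || (p1 <-> (p1 <-> p1))) = 2/5 || 2/5 = 2/5
p1 -> p1 = 2/5 -> 2/5 = 1
(p1 -> p1) -> p2 = 1 -> 2/5 = 2/5
p1 <-> p2 = 2/5 <-> 2/5 = 1
(p1 <-> p2) || p2 = 1 || 2/5 = 1
((p1 <-> p2) || p2) || p1 = 1 || 2/5 = 1
((p1 -> p1) -> p2) <-> (((p1 <-> p2) || p2) || p1) = 2/5 <-> 1 = 2/5
(((p2 -> p2) -> p2) || (((p1 -> p2) -> (p1 || p2)) || (p1 <-> (p1 <-> p1)))) <-> (((p1 -> p1) -> p2) <-> (((p1 <-> p2) || p2) || p1)) = 2/5 <-> 2/5 = 1
(!!(p1 || p1) || !p2) <-> ((((p2 -> p2) -> p2) || (((p1 -> p2) -> (p1 || p2)) || (p1 <-> (p1 <-> p1)))) <-> (((p1 -> p1) -> p2) <-> (((p1 <-> p2) || p2) || p1))) = 3/5 <-> 1 = 3/5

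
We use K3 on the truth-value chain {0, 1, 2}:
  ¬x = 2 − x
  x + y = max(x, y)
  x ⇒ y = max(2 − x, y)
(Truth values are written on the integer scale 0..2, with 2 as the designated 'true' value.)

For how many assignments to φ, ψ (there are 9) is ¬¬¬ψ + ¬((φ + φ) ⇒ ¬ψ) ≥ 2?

4

φ = 0, ψ = 0 ↦ 2  ≥
φ = 0, ψ = 1 ↦ 1  <
φ = 0, ψ = 2 ↦ 0  <
φ = 1, ψ = 0 ↦ 2  ≥
φ = 1, ψ = 1 ↦ 1  <
φ = 1, ψ = 2 ↦ 1  <
φ = 2, ψ = 0 ↦ 2  ≥
φ = 2, ψ = 1 ↦ 1  <
φ = 2, ψ = 2 ↦ 2  ≥
So 4 of the 9 assignments meet the threshold.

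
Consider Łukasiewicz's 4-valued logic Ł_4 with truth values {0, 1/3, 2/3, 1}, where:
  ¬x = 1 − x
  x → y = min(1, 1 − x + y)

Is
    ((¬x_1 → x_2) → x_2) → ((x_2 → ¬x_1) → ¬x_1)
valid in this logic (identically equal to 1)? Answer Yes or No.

x_1 = 0, x_2 = 0 ↦ 1
x_1 = 0, x_2 = 1/3 ↦ 1
x_1 = 0, x_2 = 2/3 ↦ 1
x_1 = 0, x_2 = 1 ↦ 1
x_1 = 1/3, x_2 = 0 ↦ 1
x_1 = 1/3, x_2 = 1/3 ↦ 1
x_1 = 1/3, x_2 = 2/3 ↦ 1
x_1 = 1/3, x_2 = 1 ↦ 1
x_1 = 2/3, x_2 = 0 ↦ 1
x_1 = 2/3, x_2 = 1/3 ↦ 1
x_1 = 2/3, x_2 = 2/3 ↦ 1
x_1 = 2/3, x_2 = 1 ↦ 1
x_1 = 1, x_2 = 0 ↦ 1
x_1 = 1, x_2 = 1/3 ↦ 1
x_1 = 1, x_2 = 2/3 ↦ 1
x_1 = 1, x_2 = 1 ↦ 1
Every assignment gives a value ≥ 1.

Yes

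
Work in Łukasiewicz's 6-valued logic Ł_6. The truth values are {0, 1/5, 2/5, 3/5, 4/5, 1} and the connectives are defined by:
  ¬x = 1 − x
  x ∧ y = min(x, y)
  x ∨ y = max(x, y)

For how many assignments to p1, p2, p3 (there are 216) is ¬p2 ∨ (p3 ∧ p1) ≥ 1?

41

value 1: 41 assignments (counts)
value 4/5: 47 assignments
value 3/5: 47 assignments
value 2/5: 41 assignments
value 1/5: 29 assignments
value 0: 11 assignments
So 41 of the 216 assignments meet the threshold.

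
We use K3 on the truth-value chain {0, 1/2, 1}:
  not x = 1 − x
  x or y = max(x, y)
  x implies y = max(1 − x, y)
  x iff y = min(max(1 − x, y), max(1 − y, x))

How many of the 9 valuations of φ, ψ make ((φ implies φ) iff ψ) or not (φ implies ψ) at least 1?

φ = 0, ψ = 0 ↦ 0  <
φ = 0, ψ = 1/2 ↦ 1/2  <
φ = 0, ψ = 1 ↦ 1  ≥
φ = 1/2, ψ = 0 ↦ 1/2  <
φ = 1/2, ψ = 1/2 ↦ 1/2  <
φ = 1/2, ψ = 1 ↦ 1/2  <
φ = 1, ψ = 0 ↦ 1  ≥
φ = 1, ψ = 1/2 ↦ 1/2  <
φ = 1, ψ = 1 ↦ 1  ≥
So 3 of the 9 assignments meet the threshold.

3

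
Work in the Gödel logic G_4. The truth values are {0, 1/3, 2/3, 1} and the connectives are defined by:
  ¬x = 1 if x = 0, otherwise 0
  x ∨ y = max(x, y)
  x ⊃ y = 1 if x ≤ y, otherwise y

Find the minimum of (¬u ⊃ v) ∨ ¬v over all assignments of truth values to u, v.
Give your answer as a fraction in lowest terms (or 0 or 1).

Take u = 0, v = 1/3:
¬u = ¬0 = 1
¬u ⊃ v = 1 ⊃ 1/3 = 1/3
¬v = ¬1/3 = 0
(¬u ⊃ v) ∨ ¬v = 1/3 ∨ 0 = 1/3
No assignment yields a value below 1/3, so this is the minimum.

1/3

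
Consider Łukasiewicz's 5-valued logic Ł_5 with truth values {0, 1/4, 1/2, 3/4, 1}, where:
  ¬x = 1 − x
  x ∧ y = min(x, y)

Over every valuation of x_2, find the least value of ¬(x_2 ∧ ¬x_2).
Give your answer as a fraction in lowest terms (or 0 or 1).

Take x_2 = 1/2:
¬x_2 = ¬1/2 = 1/2
x_2 ∧ ¬x_2 = 1/2 ∧ 1/2 = 1/2
¬(x_2 ∧ ¬x_2) = ¬1/2 = 1/2
No assignment yields a value below 1/2, so this is the minimum.

1/2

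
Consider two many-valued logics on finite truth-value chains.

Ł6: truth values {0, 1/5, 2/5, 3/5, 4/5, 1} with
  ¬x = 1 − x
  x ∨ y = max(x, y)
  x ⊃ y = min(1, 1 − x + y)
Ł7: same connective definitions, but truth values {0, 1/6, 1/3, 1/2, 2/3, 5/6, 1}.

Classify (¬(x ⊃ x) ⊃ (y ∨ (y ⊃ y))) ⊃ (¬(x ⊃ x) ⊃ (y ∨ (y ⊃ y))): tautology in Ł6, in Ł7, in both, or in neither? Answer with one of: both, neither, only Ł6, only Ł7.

both

In Ł6: every assignment gives 1 — tautology.
In Ł7: every assignment gives 1 — tautology.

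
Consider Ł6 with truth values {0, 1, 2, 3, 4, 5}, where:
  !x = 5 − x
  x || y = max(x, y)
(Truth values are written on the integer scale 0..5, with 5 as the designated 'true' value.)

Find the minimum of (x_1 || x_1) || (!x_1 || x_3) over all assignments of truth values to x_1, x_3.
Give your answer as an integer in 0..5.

3

Take x_1 = 2, x_3 = 0:
x_1 || x_1 = 2 || 2 = 2
!x_1 = !2 = 3
!x_1 || x_3 = 3 || 0 = 3
(x_1 || x_1) || (!x_1 || x_3) = 2 || 3 = 3
No assignment yields a value below 3, so this is the minimum.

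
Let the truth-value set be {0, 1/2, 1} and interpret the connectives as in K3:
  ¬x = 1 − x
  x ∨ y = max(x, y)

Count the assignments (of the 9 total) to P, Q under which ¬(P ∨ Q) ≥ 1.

P = 0, Q = 0 ↦ 1  ≥
P = 0, Q = 1/2 ↦ 1/2  <
P = 0, Q = 1 ↦ 0  <
P = 1/2, Q = 0 ↦ 1/2  <
P = 1/2, Q = 1/2 ↦ 1/2  <
P = 1/2, Q = 1 ↦ 0  <
P = 1, Q = 0 ↦ 0  <
P = 1, Q = 1/2 ↦ 0  <
P = 1, Q = 1 ↦ 0  <
So 1 of the 9 assignments meets the threshold.

1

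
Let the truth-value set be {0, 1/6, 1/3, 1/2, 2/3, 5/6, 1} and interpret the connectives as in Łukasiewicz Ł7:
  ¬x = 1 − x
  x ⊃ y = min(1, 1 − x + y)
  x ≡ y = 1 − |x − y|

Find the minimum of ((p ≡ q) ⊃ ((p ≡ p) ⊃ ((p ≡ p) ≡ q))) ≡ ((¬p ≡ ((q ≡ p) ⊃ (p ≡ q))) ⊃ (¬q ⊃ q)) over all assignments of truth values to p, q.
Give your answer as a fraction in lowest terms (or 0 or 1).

1/3

Take p = 1/3, q = 1/3:
p ≡ q = 1/3 ≡ 1/3 = 1
p ≡ p = 1/3 ≡ 1/3 = 1
p ≡ p = 1/3 ≡ 1/3 = 1
(p ≡ p) ≡ q = 1 ≡ 1/3 = 1/3
(p ≡ p) ⊃ ((p ≡ p) ≡ q) = 1 ⊃ 1/3 = 1/3
(p ≡ q) ⊃ ((p ≡ p) ⊃ ((p ≡ p) ≡ q)) = 1 ⊃ 1/3 = 1/3
¬p = ¬1/3 = 2/3
q ≡ p = 1/3 ≡ 1/3 = 1
p ≡ q = 1/3 ≡ 1/3 = 1
(q ≡ p) ⊃ (p ≡ q) = 1 ⊃ 1 = 1
¬p ≡ ((q ≡ p) ⊃ (p ≡ q)) = 2/3 ≡ 1 = 2/3
¬q = ¬1/3 = 2/3
¬q ⊃ q = 2/3 ⊃ 1/3 = 2/3
(¬p ≡ ((q ≡ p) ⊃ (p ≡ q))) ⊃ (¬q ⊃ q) = 2/3 ⊃ 2/3 = 1
((p ≡ q) ⊃ ((p ≡ p) ⊃ ((p ≡ p) ≡ q))) ≡ ((¬p ≡ ((q ≡ p) ⊃ (p ≡ q))) ⊃ (¬q ⊃ q)) = 1/3 ≡ 1 = 1/3
No assignment yields a value below 1/3, so this is the minimum.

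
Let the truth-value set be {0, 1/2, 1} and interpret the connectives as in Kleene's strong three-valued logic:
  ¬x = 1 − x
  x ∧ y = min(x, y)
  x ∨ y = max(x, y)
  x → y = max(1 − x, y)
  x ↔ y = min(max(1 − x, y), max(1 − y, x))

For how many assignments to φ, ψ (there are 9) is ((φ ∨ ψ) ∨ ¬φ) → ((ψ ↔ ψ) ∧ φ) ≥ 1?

φ = 0, ψ = 0 ↦ 0  <
φ = 0, ψ = 1/2 ↦ 0  <
φ = 0, ψ = 1 ↦ 0  <
φ = 1/2, ψ = 0 ↦ 1/2  <
φ = 1/2, ψ = 1/2 ↦ 1/2  <
φ = 1/2, ψ = 1 ↦ 1/2  <
φ = 1, ψ = 0 ↦ 1  ≥
φ = 1, ψ = 1/2 ↦ 1/2  <
φ = 1, ψ = 1 ↦ 1  ≥
So 2 of the 9 assignments meet the threshold.

2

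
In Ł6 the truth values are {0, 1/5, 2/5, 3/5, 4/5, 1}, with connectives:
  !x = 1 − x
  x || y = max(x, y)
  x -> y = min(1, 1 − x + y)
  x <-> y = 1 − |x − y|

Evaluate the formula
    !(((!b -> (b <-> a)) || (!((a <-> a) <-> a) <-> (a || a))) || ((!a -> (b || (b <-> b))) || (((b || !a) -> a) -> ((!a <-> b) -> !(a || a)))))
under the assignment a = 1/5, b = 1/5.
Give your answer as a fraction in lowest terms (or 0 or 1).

0

!b = !1/5 = 4/5
b <-> a = 1/5 <-> 1/5 = 1
!b -> (b <-> a) = 4/5 -> 1 = 1
a <-> a = 1/5 <-> 1/5 = 1
(a <-> a) <-> a = 1 <-> 1/5 = 1/5
!((a <-> a) <-> a) = !1/5 = 4/5
a || a = 1/5 || 1/5 = 1/5
!((a <-> a) <-> a) <-> (a || a) = 4/5 <-> 1/5 = 2/5
(!b -> (b <-> a)) || (!((a <-> a) <-> a) <-> (a || a)) = 1 || 2/5 = 1
!a = !1/5 = 4/5
b <-> b = 1/5 <-> 1/5 = 1
b || (b <-> b) = 1/5 || 1 = 1
!a -> (b || (b <-> b)) = 4/5 -> 1 = 1
!a = !1/5 = 4/5
b || !a = 1/5 || 4/5 = 4/5
(b || !a) -> a = 4/5 -> 1/5 = 2/5
!a = !1/5 = 4/5
!a <-> b = 4/5 <-> 1/5 = 2/5
a || a = 1/5 || 1/5 = 1/5
!(a || a) = !1/5 = 4/5
(!a <-> b) -> !(a || a) = 2/5 -> 4/5 = 1
((b || !a) -> a) -> ((!a <-> b) -> !(a || a)) = 2/5 -> 1 = 1
(!a -> (b || (b <-> b))) || (((b || !a) -> a) -> ((!a <-> b) -> !(a || a))) = 1 || 1 = 1
((!b -> (b <-> a)) || (!((a <-> a) <-> a) <-> (a || a))) || ((!a -> (b || (b <-> b))) || (((b || !a) -> a) -> ((!a <-> b) -> !(a || a)))) = 1 || 1 = 1
!(((!b -> (b <-> a)) || (!((a <-> a) <-> a) <-> (a || a))) || ((!a -> (b || (b <-> b))) || (((b || !a) -> a) -> ((!a <-> b) -> !(a || a))))) = !1 = 0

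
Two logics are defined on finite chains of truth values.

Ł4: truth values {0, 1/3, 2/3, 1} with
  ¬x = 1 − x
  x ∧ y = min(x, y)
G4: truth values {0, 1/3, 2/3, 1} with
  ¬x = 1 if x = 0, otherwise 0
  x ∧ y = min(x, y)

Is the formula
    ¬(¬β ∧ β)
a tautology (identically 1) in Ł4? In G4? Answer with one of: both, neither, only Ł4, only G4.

In Ł4: at β = 1/3 the value is 2/3 — not a tautology.
In G4: every assignment gives 1 — tautology.

only G4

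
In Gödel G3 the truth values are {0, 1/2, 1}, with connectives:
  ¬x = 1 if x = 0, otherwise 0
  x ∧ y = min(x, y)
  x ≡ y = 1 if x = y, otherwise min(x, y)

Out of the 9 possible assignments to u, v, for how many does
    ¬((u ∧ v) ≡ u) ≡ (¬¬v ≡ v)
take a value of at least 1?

2

u = 0, v = 0 ↦ 0  <
u = 0, v = 1/2 ↦ 0  <
u = 0, v = 1 ↦ 0  <
u = 1/2, v = 0 ↦ 1  ≥
u = 1/2, v = 1/2 ↦ 0  <
u = 1/2, v = 1 ↦ 0  <
u = 1, v = 0 ↦ 1  ≥
u = 1, v = 1/2 ↦ 0  <
u = 1, v = 1 ↦ 0  <
So 2 of the 9 assignments meet the threshold.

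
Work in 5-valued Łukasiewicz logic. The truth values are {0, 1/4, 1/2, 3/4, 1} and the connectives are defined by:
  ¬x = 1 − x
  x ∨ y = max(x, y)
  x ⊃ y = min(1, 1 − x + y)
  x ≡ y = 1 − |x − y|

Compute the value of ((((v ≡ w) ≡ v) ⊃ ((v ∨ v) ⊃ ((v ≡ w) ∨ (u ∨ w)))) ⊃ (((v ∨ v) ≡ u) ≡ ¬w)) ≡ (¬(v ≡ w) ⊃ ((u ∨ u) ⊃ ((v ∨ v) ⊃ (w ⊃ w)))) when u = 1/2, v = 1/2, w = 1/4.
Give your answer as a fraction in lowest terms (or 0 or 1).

3/4

v ≡ w = 1/2 ≡ 1/4 = 3/4
(v ≡ w) ≡ v = 3/4 ≡ 1/2 = 3/4
v ∨ v = 1/2 ∨ 1/2 = 1/2
v ≡ w = 1/2 ≡ 1/4 = 3/4
u ∨ w = 1/2 ∨ 1/4 = 1/2
(v ≡ w) ∨ (u ∨ w) = 3/4 ∨ 1/2 = 3/4
(v ∨ v) ⊃ ((v ≡ w) ∨ (u ∨ w)) = 1/2 ⊃ 3/4 = 1
((v ≡ w) ≡ v) ⊃ ((v ∨ v) ⊃ ((v ≡ w) ∨ (u ∨ w))) = 3/4 ⊃ 1 = 1
v ∨ v = 1/2 ∨ 1/2 = 1/2
(v ∨ v) ≡ u = 1/2 ≡ 1/2 = 1
¬w = ¬1/4 = 3/4
((v ∨ v) ≡ u) ≡ ¬w = 1 ≡ 3/4 = 3/4
(((v ≡ w) ≡ v) ⊃ ((v ∨ v) ⊃ ((v ≡ w) ∨ (u ∨ w)))) ⊃ (((v ∨ v) ≡ u) ≡ ¬w) = 1 ⊃ 3/4 = 3/4
v ≡ w = 1/2 ≡ 1/4 = 3/4
¬(v ≡ w) = ¬3/4 = 1/4
u ∨ u = 1/2 ∨ 1/2 = 1/2
v ∨ v = 1/2 ∨ 1/2 = 1/2
w ⊃ w = 1/4 ⊃ 1/4 = 1
(v ∨ v) ⊃ (w ⊃ w) = 1/2 ⊃ 1 = 1
(u ∨ u) ⊃ ((v ∨ v) ⊃ (w ⊃ w)) = 1/2 ⊃ 1 = 1
¬(v ≡ w) ⊃ ((u ∨ u) ⊃ ((v ∨ v) ⊃ (w ⊃ w))) = 1/4 ⊃ 1 = 1
((((v ≡ w) ≡ v) ⊃ ((v ∨ v) ⊃ ((v ≡ w) ∨ (u ∨ w)))) ⊃ (((v ∨ v) ≡ u) ≡ ¬w)) ≡ (¬(v ≡ w) ⊃ ((u ∨ u) ⊃ ((v ∨ v) ⊃ (w ⊃ w)))) = 3/4 ≡ 1 = 3/4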